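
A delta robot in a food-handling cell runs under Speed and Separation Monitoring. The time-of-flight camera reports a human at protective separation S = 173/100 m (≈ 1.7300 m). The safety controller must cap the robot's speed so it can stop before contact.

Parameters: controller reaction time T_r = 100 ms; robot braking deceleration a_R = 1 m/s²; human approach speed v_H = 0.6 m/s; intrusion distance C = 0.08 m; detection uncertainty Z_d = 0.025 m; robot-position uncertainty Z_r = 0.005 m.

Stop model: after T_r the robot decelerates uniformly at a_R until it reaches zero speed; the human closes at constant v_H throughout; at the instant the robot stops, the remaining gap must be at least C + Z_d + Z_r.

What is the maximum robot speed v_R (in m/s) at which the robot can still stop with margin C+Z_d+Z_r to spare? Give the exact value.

v_R_max = 6/5 m/s = 1.2000 m/s

collect terms ⇒ (1/2)·v_R² + (7/10)·v_R + (-39/25) = 0
  disc = (7/10)² − 4·(1/2)·(-39/25) = 361/100 ; √disc = 19/10
  v_R = (−(7/10) + 19/10) / (2·(1/2)) = 6/5 m/s
check:
T_s = v_R/a_R = (6/5)/1 = 1.2000 s
robot covers v_R·T_r = 1.2000·0.1000 = 0.1200 m before braking
robot covers 1.2000·1.2000 − ½·1.0000·1.2000² = 0.7200 m while stopping
person approaches 0.6000·(0.1000+1.2000) = 0.7800 m
margins: 0.0800+0.0250+0.0050 = 0.1100 m
sum ≈ 0.1200+0.7200+0.7800+0.1100 ≈ 1.7300 m = S ✓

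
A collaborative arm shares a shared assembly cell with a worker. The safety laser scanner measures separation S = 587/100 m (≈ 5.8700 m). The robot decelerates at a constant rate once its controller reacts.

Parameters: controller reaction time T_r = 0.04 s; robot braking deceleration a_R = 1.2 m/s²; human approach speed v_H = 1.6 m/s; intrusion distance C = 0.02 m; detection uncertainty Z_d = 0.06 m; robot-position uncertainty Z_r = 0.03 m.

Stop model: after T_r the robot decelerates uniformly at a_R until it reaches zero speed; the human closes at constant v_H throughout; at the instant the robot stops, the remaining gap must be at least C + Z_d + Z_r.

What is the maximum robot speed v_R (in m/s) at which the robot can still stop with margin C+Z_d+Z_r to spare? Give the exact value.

v_R_max = 12/5 m/s = 2.4000 m/s

collect terms ⇒ (5/12)·v_R² + (103/75)·v_R + (-712/125) = 0
  disc = (103/75)² − 4·(5/12)·(-712/125) = 64009/5625 ; √disc = 253/75
  v_R = (−(103/75) + 253/75) / (2·(5/12)) = 12/5 m/s
check:
stop time T_s = (12/5)/(6/5) = 2.0000 s
reaction-phase robot travel = 2.4000·0.0400 = 0.0960 m
robot under decel: 2.4000²/(2·1.2000) = 2.4000 m
person approaches 1.6000·(0.0400+2.0000) = 3.2640 m
margins: 0.0200+0.0600+0.0300 = 0.1100 m
sum ≈ 0.0960+2.4000+3.2640+0.1100 ≈ 5.8700 m = S ✓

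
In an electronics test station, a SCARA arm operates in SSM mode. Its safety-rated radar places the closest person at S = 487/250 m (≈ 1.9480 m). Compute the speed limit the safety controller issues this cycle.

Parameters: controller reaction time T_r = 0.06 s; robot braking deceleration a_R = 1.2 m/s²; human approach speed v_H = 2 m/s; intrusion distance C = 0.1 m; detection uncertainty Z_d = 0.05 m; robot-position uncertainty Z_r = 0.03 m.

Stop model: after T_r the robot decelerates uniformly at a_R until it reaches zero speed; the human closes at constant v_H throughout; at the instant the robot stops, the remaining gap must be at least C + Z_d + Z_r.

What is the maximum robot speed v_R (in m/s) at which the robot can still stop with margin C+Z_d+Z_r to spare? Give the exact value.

v_R_max = 4/5 m/s = 0.8000 m/s

at the boundary: (5/12)·v² + (259/150)·v + (-206/125) = 0
  disc = (259/150)² − 4·(5/12)·(-206/125) = 128881/22500 ; √disc = 359/150
  v_R = (−(259/150) + 359/150) / (2·(5/12)) = 4/5 m/s
check:
stop time T_s = (4/5)/(6/5) = 0.6667 s
robot covers v_R·T_r = 0.8000·0.0600 = 0.0480 m before braking
robot under decel: 0.8000²/(2·1.2000) = 0.2667 m
person approaches 2.0000·(0.0600+0.6667) = 1.4533 m
margins: 0.1000+0.0500+0.0300 = 0.1800 m
sum ≈ 0.0480+0.2667+1.4533+0.1800 ≈ 1.9480 m = S ✓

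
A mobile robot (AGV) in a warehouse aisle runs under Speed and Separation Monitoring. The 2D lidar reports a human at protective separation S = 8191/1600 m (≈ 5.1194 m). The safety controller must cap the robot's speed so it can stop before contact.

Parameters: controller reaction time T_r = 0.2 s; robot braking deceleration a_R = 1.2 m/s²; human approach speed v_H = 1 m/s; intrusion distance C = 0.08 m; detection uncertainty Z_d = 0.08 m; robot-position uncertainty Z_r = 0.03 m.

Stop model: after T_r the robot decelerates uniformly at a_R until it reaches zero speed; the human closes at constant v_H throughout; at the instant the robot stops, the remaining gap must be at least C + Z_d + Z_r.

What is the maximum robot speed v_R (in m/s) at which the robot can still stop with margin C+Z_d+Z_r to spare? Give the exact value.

v_R_max = 47/20 m/s = 2.3500 m/s

quadratic (5/12)·v² + (31/30)·v + (-7567/1600) = 0
  disc = (31/30)² − 4·(5/12)·(-7567/1600) = 128881/14400 ; √disc = 359/120
  v_R = (−(31/30) + 359/120) / (2·(5/12)) = 47/20 m/s
check:
braking lasts T_s = (47/20)/(6/5) = 1.9583 s
robot covers v_R·T_r = 2.3500·0.2000 = 0.4700 m before braking
robot under decel: 2.3500²/(2·1.2000) = 2.3010 m
human over T_r+T_s: 1.0000·(0.2000+1.9583) = 2.1583 m
residual clearance needed = 0.0800+0.0800+0.0300 = 0.1900 m
sum ≈ 0.4700+2.3010+2.1583+0.1900 ≈ 5.1194 m = S ✓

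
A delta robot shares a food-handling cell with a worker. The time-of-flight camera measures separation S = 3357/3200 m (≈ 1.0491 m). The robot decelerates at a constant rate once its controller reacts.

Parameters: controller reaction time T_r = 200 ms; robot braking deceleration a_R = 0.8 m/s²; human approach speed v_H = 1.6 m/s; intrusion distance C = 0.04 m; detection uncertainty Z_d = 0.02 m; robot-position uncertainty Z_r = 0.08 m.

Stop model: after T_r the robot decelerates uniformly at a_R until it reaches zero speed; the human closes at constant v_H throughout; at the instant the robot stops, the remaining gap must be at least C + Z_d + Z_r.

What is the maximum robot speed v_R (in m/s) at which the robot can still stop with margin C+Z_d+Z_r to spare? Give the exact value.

quadratic (5/8)·v² + (11/5)·v + (-377/640) = 0
  disc = (11/5)² − 4·(5/8)·(-377/640) = 40401/6400 ; √disc = 201/80
  v_R = (−(11/5) + 201/80) / (2·(5/8)) = 1/4 m/s
check:
stop time T_s = (1/4)/(4/5) = 0.3125 s
reaction-phase robot travel = 0.2500·0.2000 = 0.0500 m
robot covers 0.2500·0.3125 − ½·0.8000·0.3125² = 0.0391 m while stopping
human over T_r+T_s: 1.6000·(0.2000+0.3125) = 0.8200 m
margins: 0.0400+0.0200+0.0800 = 0.1400 m
sum ≈ 0.0500+0.0391+0.8200+0.1400 ≈ 1.0491 m = S ✓

v_R_max = 1/4 m/s = 0.2500 m/s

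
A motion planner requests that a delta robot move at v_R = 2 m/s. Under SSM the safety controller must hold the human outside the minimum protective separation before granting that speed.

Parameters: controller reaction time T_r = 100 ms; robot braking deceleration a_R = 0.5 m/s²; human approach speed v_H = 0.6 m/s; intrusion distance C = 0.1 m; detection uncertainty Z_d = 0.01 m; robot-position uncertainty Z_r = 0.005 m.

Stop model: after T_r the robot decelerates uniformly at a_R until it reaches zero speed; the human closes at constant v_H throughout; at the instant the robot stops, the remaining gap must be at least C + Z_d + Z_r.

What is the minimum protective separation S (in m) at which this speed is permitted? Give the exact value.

S_min = 271/40 m = 6.7750 m

stop time T_s = 2/(1/2) = 4.0000 s
reaction-phase robot travel = 2.0000·0.1000 = 0.2000 m
robot covers 2.0000·4.0000 − ½·0.5000·4.0000² = 4.0000 m while stopping
human closes 0.6000·4.1000 = 2.4600 m
margins: 0.1000+0.0100+0.0050 = 0.1150 m
S_min ≈ 0.2000+4.0000+2.4600+0.1150  ⇒  S_min = 271/40 m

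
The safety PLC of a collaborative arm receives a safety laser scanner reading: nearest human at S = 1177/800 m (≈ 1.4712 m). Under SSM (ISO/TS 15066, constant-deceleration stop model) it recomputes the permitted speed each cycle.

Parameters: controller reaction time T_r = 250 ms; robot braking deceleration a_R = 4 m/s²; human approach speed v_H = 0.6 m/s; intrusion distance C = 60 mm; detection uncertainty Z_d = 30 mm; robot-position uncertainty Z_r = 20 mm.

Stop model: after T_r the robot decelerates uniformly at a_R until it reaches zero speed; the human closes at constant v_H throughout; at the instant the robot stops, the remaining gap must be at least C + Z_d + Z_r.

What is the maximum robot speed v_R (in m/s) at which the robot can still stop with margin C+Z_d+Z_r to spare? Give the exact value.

collect terms ⇒ (1/8)·v_R² + (2/5)·v_R + (-969/800) = 0
  disc = (2/5)² − 4·(1/8)·(-969/800) = 49/64 ; √disc = 7/8
  v_R = (−(2/5) + 7/8) / (2·(1/8)) = 19/10 m/s
check:
braking lasts T_s = (19/10)/4 = 0.4750 s
robot in T_r: 1.9000·0.2500 = 0.4750 m
braking distance = 1.9000²/(2·4.0000) = 0.4512 m
human closes 0.6000·0.7250 = 0.4350 m
C+Z_d+Z_r = 0.0600+0.0300+0.0200 = 0.1100 m
sum ≈ 0.4750+0.4512+0.4350+0.1100 ≈ 1.4712 m = S ✓

v_R_max = 19/10 m/s = 1.9000 m/s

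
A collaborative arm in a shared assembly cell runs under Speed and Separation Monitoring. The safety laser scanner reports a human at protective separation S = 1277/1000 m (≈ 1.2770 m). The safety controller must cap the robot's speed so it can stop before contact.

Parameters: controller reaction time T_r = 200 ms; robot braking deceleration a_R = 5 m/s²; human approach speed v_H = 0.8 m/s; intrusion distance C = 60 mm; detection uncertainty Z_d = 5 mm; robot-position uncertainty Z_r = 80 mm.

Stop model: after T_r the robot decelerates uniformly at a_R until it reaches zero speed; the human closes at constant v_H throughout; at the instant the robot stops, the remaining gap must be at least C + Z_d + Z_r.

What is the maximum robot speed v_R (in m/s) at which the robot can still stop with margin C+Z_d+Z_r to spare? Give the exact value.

v_R_max = 9/5 m/s = 1.8000 m/s

quadratic (1/10)·v² + (9/25)·v + (-243/250) = 0
  disc = (9/25)² − 4·(1/10)·(-243/250) = 324/625 ; √disc = 18/25
  v_R = (−(9/25) + 18/25) / (2·(1/10)) = 9/5 m/s
check:
stop time T_s = (9/5)/5 = 0.3600 s
robot covers v_R·T_r = 1.8000·0.2000 = 0.3600 m before braking
robot covers 1.8000·0.3600 − ½·5.0000·0.3600² = 0.3240 m while stopping
person approaches 0.8000·(0.2000+0.3600) = 0.4480 m
residual clearance needed = 0.0600+0.0050+0.0800 = 0.1450 m
sum ≈ 0.3600+0.3240+0.4480+0.1450 ≈ 1.2770 m = S ✓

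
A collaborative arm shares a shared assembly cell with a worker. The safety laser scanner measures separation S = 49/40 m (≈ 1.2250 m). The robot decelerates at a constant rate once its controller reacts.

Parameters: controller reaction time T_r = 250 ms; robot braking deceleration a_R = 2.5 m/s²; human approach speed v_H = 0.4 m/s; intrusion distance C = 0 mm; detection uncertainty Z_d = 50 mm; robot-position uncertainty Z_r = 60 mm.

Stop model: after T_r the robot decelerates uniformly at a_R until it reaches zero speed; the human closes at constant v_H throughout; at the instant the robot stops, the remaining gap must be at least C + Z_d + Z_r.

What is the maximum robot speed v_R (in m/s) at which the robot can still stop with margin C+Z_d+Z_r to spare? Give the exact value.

v_R_max = 29/20 m/s = 1.4500 m/s

quadratic (1/5)·v² + (41/100)·v + (-203/200) = 0
  disc = (41/100)² − 4·(1/5)·(-203/200) = 9801/10000 ; √disc = 99/100
  v_R = (−(41/100) + 99/100) / (2·(1/5)) = 29/20 m/s
check:
stop time T_s = (29/20)/(5/2) = 0.5800 s
reaction-phase robot travel = 1.4500·0.2500 = 0.3625 m
robot under decel: 1.4500²/(2·2.5000) = 0.4205 m
human over T_r+T_s: 0.4000·(0.2500+0.5800) = 0.3320 m
residual clearance needed = 0.0000+0.0500+0.0600 = 0.1100 m
sum ≈ 0.3625+0.4205+0.3320+0.1100 ≈ 1.2250 m = S ✓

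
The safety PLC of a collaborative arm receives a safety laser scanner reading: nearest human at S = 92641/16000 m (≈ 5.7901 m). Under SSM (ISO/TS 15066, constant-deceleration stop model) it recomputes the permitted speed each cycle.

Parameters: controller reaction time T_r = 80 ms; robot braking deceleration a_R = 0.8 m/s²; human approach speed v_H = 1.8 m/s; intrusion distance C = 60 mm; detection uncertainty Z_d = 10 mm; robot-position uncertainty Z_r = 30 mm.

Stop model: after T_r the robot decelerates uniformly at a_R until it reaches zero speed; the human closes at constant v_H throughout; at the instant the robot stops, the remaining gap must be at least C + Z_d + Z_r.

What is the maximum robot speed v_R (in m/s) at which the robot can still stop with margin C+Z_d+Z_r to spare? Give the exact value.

collect terms ⇒ (5/8)·v_R² + (233/100)·v_R + (-88737/16000) = 0
  disc = (233/100)² − 4·(5/8)·(-88737/16000) = 3087049/160000 ; √disc = 1757/400
  v_R = (−(233/100) + 1757/400) / (2·(5/8)) = 33/20 m/s
check:
stop time T_s = (33/20)/(4/5) = 2.0625 s
robot covers v_R·T_r = 1.6500·0.0800 = 0.1320 m before braking
braking distance = 1.6500²/(2·0.8000) = 1.7016 m
person approaches 1.8000·(0.0800+2.0625) = 3.8565 m
residual clearance needed = 0.0600+0.0100+0.0300 = 0.1000 m
sum ≈ 0.1320+1.7016+3.8565+0.1000 ≈ 5.7901 m = S ✓

v_R_max = 33/20 m/s = 1.6500 m/s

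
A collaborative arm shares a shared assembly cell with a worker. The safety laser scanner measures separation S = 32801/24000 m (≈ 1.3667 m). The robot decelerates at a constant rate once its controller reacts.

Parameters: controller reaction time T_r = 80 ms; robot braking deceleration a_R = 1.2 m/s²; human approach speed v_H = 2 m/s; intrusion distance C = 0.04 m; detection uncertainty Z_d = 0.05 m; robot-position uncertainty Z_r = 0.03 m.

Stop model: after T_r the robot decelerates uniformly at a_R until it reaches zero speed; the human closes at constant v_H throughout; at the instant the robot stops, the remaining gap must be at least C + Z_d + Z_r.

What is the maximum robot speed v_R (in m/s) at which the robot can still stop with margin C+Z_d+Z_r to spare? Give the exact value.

quadratic (5/12)·v² + (131/75)·v + (-26081/24000) = 0
  disc = (131/75)² − 4·(5/12)·(-26081/24000) = 194481/40000 ; √disc = 441/200
  v_R = (−(131/75) + 441/200) / (2·(5/12)) = 11/20 m/s
check:
stop time T_s = (11/20)/(6/5) = 0.4583 s
reaction-phase robot travel = 0.5500·0.0800 = 0.0440 m
braking distance = 0.5500²/(2·1.2000) = 0.1260 m
human over T_r+T_s: 2.0000·(0.0800+0.4583) = 1.0767 m
margins: 0.0400+0.0500+0.0300 = 0.1200 m
sum ≈ 0.0440+0.1260+1.0767+0.1200 ≈ 1.3667 m = S ✓

v_R_max = 11/20 m/s = 0.5500 m/s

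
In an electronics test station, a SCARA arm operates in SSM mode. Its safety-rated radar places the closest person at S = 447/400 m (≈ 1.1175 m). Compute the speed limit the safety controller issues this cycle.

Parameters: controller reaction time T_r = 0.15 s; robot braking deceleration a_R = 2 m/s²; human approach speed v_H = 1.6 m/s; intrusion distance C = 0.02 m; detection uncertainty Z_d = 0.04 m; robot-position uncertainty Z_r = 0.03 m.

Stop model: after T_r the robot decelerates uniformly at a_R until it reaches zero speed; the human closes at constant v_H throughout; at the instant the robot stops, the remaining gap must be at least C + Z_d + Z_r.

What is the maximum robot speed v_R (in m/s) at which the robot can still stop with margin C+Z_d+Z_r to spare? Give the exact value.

v_R_max = 7/10 m/s = 0.7000 m/s

collect terms ⇒ (1/4)·v_R² + (19/20)·v_R + (-63/80) = 0
  disc = (19/20)² − 4·(1/4)·(-63/80) = 169/100 ; √disc = 13/10
  v_R = (−(19/20) + 13/10) / (2·(1/4)) = 7/10 m/s
check:
T_s = v_R/a_R = (7/10)/2 = 0.3500 s
robot covers v_R·T_r = 0.7000·0.1500 = 0.1050 m before braking
robot under decel: 0.7000²/(2·2.0000) = 0.1225 m
person approaches 1.6000·(0.1500+0.3500) = 0.8000 m
C+Z_d+Z_r = 0.0200+0.0400+0.0300 = 0.0900 m
sum ≈ 0.1050+0.1225+0.8000+0.0900 ≈ 1.1175 m = S ✓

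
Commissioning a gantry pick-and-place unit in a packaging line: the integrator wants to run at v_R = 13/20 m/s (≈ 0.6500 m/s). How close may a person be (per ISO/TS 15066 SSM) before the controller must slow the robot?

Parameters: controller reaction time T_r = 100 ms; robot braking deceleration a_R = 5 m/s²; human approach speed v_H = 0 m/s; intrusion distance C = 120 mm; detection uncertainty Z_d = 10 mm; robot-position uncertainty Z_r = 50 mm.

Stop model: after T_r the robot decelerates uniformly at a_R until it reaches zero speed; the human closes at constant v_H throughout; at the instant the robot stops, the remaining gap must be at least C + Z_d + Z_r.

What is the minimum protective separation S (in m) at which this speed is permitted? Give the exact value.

S_min = 1149/4000 m = 0.2873 m

stop time T_s = (13/20)/5 = 0.1300 s
robot in T_r: 0.6500·0.1000 = 0.0650 m
robot covers 0.6500·0.1300 − ½·5.0000·0.1300² = 0.0423 m while stopping
person approaches 0.0000·(0.1000+0.1300) = 0.0000 m
margins: 0.1200+0.0100+0.0500 = 0.1800 m
S_min ≈ 0.0650+0.0423+0.0000+0.1800  ⇒  S_min = 1149/4000 m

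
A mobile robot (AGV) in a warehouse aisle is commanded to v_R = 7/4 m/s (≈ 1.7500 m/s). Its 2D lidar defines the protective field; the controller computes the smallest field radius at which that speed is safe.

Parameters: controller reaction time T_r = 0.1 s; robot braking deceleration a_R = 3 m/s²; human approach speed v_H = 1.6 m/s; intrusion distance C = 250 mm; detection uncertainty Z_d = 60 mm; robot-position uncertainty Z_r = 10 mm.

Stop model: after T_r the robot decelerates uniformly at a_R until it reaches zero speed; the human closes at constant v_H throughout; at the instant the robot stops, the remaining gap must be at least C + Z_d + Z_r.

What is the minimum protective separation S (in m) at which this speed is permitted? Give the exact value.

T_s = v_R/a_R = (7/4)/3 = 0.5833 s
reaction-phase robot travel = 1.7500·0.1000 = 0.1750 m
robot under decel: 1.7500²/(2·3.0000) = 0.5104 m
person approaches 1.6000·(0.1000+0.5833) = 1.0933 m
residual clearance needed = 0.2500+0.0600+0.0100 = 0.3200 m
S_min ≈ 0.1750+0.5104+1.0933+0.3200  ⇒  S_min = 1679/800 m

S_min = 1679/800 m = 2.0987 m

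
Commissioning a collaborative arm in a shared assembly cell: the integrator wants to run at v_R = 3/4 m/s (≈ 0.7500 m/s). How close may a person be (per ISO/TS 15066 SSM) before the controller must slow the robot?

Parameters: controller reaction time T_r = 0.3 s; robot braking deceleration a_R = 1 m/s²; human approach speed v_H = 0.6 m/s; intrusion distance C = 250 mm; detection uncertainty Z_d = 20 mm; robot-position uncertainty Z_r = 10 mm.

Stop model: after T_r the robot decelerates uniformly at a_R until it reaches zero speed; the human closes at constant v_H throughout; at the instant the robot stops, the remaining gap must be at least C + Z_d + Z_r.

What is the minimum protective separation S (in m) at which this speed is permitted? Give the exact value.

T_s = v_R/a_R = (3/4)/1 = 0.7500 s
robot covers v_R·T_r = 0.7500·0.3000 = 0.2250 m before braking
robot covers 0.7500·0.7500 − ½·1.0000·0.7500² = 0.2812 m while stopping
human closes 0.6000·1.0500 = 0.6300 m
margins: 0.2500+0.0200+0.0100 = 0.2800 m
S_min ≈ 0.2250+0.2812+0.6300+0.2800  ⇒  S_min = 1133/800 m

S_min = 1133/800 m = 1.4163 m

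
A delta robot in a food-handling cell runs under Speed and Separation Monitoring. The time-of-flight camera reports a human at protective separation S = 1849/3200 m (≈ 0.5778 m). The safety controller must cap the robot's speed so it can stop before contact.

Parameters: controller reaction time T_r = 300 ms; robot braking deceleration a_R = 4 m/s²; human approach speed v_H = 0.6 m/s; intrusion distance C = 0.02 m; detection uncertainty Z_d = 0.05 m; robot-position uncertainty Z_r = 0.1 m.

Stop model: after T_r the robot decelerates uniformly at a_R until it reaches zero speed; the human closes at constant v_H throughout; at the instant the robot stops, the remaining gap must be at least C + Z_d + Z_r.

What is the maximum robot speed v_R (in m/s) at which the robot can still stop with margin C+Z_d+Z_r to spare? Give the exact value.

collect terms ⇒ (1/8)·v_R² + (9/20)·v_R + (-729/3200) = 0
  disc = (9/20)² − 4·(1/8)·(-729/3200) = 81/256 ; √disc = 9/16
  v_R = (−(9/20) + 9/16) / (2·(1/8)) = 9/20 m/s
check:
stop time T_s = (9/20)/4 = 0.1125 s
robot covers v_R·T_r = 0.4500·0.3000 = 0.1350 m before braking
robot covers 0.4500·0.1125 − ½·4.0000·0.1125² = 0.0253 m while stopping
human closes 0.6000·0.4125 = 0.2475 m
residual clearance needed = 0.0200+0.0500+0.1000 = 0.1700 m
sum ≈ 0.1350+0.0253+0.2475+0.1700 ≈ 0.5778 m = S ✓

v_R_max = 9/20 m/s = 0.4500 m/s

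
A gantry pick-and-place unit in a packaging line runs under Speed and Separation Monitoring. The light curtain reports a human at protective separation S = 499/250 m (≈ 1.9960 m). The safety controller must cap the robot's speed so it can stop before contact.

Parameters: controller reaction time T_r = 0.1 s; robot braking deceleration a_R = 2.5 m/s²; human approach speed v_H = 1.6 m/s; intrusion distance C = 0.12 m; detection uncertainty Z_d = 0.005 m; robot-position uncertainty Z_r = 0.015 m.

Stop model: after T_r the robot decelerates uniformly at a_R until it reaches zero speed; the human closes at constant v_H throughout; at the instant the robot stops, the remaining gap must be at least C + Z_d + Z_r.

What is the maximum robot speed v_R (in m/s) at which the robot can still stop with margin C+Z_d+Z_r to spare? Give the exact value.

v_R_max = 8/5 m/s = 1.6000 m/s

collect terms ⇒ (1/5)·v_R² + (37/50)·v_R + (-212/125) = 0
  disc = (37/50)² − 4·(1/5)·(-212/125) = 4761/2500 ; √disc = 69/50
  v_R = (−(37/50) + 69/50) / (2·(1/5)) = 8/5 m/s
check:
braking lasts T_s = (8/5)/(5/2) = 0.6400 s
robot in T_r: 1.6000·0.1000 = 0.1600 m
robot under decel: 1.6000²/(2·2.5000) = 0.5120 m
person approaches 1.6000·(0.1000+0.6400) = 1.1840 m
margins: 0.1200+0.0050+0.0150 = 0.1400 m
sum ≈ 0.1600+0.5120+1.1840+0.1400 ≈ 1.9960 m = S ✓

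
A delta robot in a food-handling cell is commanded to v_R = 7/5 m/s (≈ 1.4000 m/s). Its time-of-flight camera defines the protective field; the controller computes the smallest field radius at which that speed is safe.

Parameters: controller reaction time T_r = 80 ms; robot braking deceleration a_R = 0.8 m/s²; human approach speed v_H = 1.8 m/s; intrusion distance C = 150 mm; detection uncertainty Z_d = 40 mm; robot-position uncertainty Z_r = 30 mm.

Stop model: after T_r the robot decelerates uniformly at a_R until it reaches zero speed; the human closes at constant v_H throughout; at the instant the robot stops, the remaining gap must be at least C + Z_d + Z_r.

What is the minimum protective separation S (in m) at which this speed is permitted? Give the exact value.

stop time T_s = (7/5)/(4/5) = 1.7500 s
robot covers v_R·T_r = 1.4000·0.0800 = 0.1120 m before braking
braking distance = 1.4000²/(2·0.8000) = 1.2250 m
human over T_r+T_s: 1.8000·(0.0800+1.7500) = 3.2940 m
residual clearance needed = 0.1500+0.0400+0.0300 = 0.2200 m
S_min ≈ 0.1120+1.2250+3.2940+0.2200  ⇒  S_min = 4851/1000 m

S_min = 4851/1000 m = 4.8510 m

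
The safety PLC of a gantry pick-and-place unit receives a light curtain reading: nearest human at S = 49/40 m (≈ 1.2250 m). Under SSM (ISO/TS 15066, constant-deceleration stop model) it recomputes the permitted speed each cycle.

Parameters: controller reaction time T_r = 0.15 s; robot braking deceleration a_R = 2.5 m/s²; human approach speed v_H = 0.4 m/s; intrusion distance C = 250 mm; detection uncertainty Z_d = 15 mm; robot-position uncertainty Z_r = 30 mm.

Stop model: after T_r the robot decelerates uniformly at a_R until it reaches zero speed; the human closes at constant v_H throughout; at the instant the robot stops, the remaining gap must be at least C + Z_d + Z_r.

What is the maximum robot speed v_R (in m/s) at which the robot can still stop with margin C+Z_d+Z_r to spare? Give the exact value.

collect terms ⇒ (1/5)·v_R² + (31/100)·v_R + (-87/100) = 0
  disc = (31/100)² − 4·(1/5)·(-87/100) = 7921/10000 ; √disc = 89/100
  v_R = (−(31/100) + 89/100) / (2·(1/5)) = 29/20 m/s
check:
braking lasts T_s = (29/20)/(5/2) = 0.5800 s
robot in T_r: 1.4500·0.1500 = 0.2175 m
robot covers 1.4500·0.5800 − ½·2.5000·0.5800² = 0.4205 m while stopping
human over T_r+T_s: 0.4000·(0.1500+0.5800) = 0.2920 m
margins: 0.2500+0.0150+0.0300 = 0.2950 m
sum ≈ 0.2175+0.4205+0.2920+0.2950 ≈ 1.2250 m = S ✓

v_R_max = 29/20 m/s = 1.4500 m/s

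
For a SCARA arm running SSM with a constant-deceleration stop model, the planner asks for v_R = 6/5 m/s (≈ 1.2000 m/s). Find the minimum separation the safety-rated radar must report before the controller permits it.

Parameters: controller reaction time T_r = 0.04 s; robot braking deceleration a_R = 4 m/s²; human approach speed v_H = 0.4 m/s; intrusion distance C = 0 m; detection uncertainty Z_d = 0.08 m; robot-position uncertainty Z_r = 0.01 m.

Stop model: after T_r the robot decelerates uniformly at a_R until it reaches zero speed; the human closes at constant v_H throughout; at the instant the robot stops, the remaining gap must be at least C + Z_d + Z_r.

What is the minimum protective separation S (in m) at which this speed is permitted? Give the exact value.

braking lasts T_s = (6/5)/4 = 0.3000 s
robot in T_r: 1.2000·0.0400 = 0.0480 m
robot covers 1.2000·0.3000 − ½·4.0000·0.3000² = 0.1800 m while stopping
person approaches 0.4000·(0.0400+0.3000) = 0.1360 m
residual clearance needed = 0.0000+0.0800+0.0100 = 0.0900 m
S_min ≈ 0.0480+0.1800+0.1360+0.0900  ⇒  S_min = 227/500 m

S_min = 227/500 m = 0.4540 m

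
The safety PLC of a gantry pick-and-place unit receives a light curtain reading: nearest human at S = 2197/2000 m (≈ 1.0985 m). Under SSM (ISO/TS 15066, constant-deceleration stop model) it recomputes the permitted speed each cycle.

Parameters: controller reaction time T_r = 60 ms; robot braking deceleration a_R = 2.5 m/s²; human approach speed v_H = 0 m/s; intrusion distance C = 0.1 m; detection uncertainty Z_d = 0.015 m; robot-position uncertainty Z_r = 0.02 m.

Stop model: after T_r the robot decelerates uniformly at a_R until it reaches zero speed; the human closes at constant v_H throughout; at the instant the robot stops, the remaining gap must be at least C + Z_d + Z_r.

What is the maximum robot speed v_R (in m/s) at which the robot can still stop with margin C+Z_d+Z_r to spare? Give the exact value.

collect terms ⇒ (1/5)·v_R² + (3/50)·v_R + (-1927/2000) = 0
  disc = (3/50)² − 4·(1/5)·(-1927/2000) = 484/625 ; √disc = 22/25
  v_R = (−(3/50) + 22/25) / (2·(1/5)) = 41/20 m/s
check:
braking lasts T_s = (41/20)/(5/2) = 0.8200 s
reaction-phase robot travel = 2.0500·0.0600 = 0.1230 m
robot under decel: 2.0500²/(2·2.5000) = 0.8405 m
human closes 0.0000·0.8800 = 0.0000 m
margins: 0.1000+0.0150+0.0200 = 0.1350 m
sum ≈ 0.1230+0.8405+0.0000+0.1350 ≈ 1.0985 m = S ✓

v_R_max = 41/20 m/s = 2.0500 m/s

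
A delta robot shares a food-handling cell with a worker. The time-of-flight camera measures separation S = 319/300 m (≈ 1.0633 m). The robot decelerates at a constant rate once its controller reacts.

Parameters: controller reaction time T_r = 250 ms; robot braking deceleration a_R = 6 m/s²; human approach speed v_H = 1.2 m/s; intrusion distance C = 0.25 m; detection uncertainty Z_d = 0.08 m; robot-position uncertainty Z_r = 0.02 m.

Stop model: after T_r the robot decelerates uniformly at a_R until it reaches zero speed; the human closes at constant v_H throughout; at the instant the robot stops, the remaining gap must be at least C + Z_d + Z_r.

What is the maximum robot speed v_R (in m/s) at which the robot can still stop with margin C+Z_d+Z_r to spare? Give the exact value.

v_R_max = 4/5 m/s = 0.8000 m/s

at the boundary: (1/12)·v² + (9/20)·v + (-31/75) = 0
  disc = (9/20)² − 4·(1/12)·(-31/75) = 49/144 ; √disc = 7/12
  v_R = (−(9/20) + 7/12) / (2·(1/12)) = 4/5 m/s
check:
braking lasts T_s = (4/5)/6 = 0.1333 s
reaction-phase robot travel = 0.8000·0.2500 = 0.2000 m
braking distance = 0.8000²/(2·6.0000) = 0.0533 m
human over T_r+T_s: 1.2000·(0.2500+0.1333) = 0.4600 m
margins: 0.2500+0.0800+0.0200 = 0.3500 m
sum ≈ 0.2000+0.0533+0.4600+0.3500 ≈ 1.0633 m = S ✓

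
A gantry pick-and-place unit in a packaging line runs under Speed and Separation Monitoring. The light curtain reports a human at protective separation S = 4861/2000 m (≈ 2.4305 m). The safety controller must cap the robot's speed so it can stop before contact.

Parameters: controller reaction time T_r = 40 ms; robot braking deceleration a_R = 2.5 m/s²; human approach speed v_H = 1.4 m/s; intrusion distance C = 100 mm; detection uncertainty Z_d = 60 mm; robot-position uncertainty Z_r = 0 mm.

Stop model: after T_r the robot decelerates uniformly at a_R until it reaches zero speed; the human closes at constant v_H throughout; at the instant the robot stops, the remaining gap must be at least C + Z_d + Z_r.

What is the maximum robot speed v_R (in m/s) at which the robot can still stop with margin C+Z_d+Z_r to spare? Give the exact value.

v_R_max = 43/20 m/s = 2.1500 m/s

quadratic (1/5)·v² + (3/5)·v + (-4429/2000) = 0
  disc = (3/5)² − 4·(1/5)·(-4429/2000) = 5329/2500 ; √disc = 73/50
  v_R = (−(3/5) + 73/50) / (2·(1/5)) = 43/20 m/s
check:
braking lasts T_s = (43/20)/(5/2) = 0.8600 s
reaction-phase robot travel = 2.1500·0.0400 = 0.0860 m
robot under decel: 2.1500²/(2·2.5000) = 0.9245 m
human closes 1.4000·0.9000 = 1.2600 m
residual clearance needed = 0.1000+0.0600+0.0000 = 0.1600 m
sum ≈ 0.0860+0.9245+1.2600+0.1600 ≈ 2.4305 m = S ✓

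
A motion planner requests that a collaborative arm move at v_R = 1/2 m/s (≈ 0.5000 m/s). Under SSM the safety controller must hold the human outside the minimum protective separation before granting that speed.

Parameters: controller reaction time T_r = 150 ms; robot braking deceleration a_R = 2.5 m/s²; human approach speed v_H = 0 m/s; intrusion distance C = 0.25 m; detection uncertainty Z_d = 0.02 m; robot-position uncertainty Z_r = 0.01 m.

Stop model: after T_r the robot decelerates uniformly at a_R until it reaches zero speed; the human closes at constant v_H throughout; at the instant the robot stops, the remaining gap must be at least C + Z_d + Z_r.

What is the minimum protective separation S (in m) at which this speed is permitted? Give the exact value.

S_min = 81/200 m = 0.4050 m

T_s = v_R/a_R = (1/2)/(5/2) = 0.2000 s
robot in T_r: 0.5000·0.1500 = 0.0750 m
robot covers 0.5000·0.2000 − ½·2.5000·0.2000² = 0.0500 m while stopping
person approaches 0.0000·(0.1500+0.2000) = 0.0000 m
residual clearance needed = 0.2500+0.0200+0.0100 = 0.2800 m
S_min ≈ 0.0750+0.0500+0.0000+0.2800  ⇒  S_min = 81/200 m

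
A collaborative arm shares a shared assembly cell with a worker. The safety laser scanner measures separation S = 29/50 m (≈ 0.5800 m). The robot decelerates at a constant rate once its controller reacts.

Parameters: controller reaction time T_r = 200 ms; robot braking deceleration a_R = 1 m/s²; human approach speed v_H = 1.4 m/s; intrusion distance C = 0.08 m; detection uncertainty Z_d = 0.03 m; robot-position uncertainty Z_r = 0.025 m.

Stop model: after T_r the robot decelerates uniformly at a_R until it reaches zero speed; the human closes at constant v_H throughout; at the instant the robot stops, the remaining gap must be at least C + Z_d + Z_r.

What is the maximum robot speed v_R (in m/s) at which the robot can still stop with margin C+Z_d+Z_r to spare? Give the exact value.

v_R_max = 1/10 m/s = 0.1000 m/s

quadratic (1/2)·v² + (8/5)·v + (-33/200) = 0
  disc = (8/5)² − 4·(1/2)·(-33/200) = 289/100 ; √disc = 17/10
  v_R = (−(8/5) + 17/10) / (2·(1/2)) = 1/10 m/s
check:
braking lasts T_s = (1/10)/1 = 0.1000 s
robot in T_r: 0.1000·0.2000 = 0.0200 m
braking distance = 0.1000²/(2·1.0000) = 0.0050 m
person approaches 1.4000·(0.2000+0.1000) = 0.4200 m
residual clearance needed = 0.0800+0.0300+0.0250 = 0.1350 m
sum ≈ 0.0200+0.0050+0.4200+0.1350 ≈ 0.5800 m = S ✓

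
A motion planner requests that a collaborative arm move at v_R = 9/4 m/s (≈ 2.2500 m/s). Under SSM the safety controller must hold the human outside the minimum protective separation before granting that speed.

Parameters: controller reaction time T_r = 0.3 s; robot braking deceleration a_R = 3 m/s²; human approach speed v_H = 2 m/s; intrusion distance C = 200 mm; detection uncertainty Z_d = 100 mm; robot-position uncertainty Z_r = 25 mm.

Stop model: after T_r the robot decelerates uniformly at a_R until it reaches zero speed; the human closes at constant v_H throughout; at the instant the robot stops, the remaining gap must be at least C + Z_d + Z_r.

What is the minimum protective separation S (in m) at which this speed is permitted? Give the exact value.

S_min = 631/160 m = 3.9438 m

braking lasts T_s = (9/4)/3 = 0.7500 s
robot in T_r: 2.2500·0.3000 = 0.6750 m
robot under decel: 2.2500²/(2·3.0000) = 0.8438 m
person approaches 2.0000·(0.3000+0.7500) = 2.1000 m
margins: 0.2000+0.1000+0.0250 = 0.3250 m
S_min ≈ 0.6750+0.8438+2.1000+0.3250  ⇒  S_min = 631/160 m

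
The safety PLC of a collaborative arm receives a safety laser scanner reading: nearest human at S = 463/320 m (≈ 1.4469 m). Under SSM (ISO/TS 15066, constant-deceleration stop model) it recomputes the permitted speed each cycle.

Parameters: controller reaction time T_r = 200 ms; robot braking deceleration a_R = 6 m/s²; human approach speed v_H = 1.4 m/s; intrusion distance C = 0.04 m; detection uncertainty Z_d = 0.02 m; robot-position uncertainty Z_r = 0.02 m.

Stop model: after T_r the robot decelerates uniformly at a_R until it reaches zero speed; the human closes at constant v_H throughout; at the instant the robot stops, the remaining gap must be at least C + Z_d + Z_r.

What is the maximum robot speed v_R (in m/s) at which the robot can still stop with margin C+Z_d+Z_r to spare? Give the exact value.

collect terms ⇒ (1/12)·v_R² + (13/30)·v_R + (-1739/1600) = 0
  disc = (13/30)² − 4·(1/12)·(-1739/1600) = 7921/14400 ; √disc = 89/120
  v_R = (−(13/30) + 89/120) / (2·(1/12)) = 37/20 m/s
check:
braking lasts T_s = (37/20)/6 = 0.3083 s
robot covers v_R·T_r = 1.8500·0.2000 = 0.3700 m before braking
braking distance = 1.8500²/(2·6.0000) = 0.2852 m
human closes 1.4000·0.5083 = 0.7117 m
margins: 0.0400+0.0200+0.0200 = 0.0800 m
sum ≈ 0.3700+0.2852+0.7117+0.0800 ≈ 1.4469 m = S ✓

v_R_max = 37/20 m/s = 1.8500 m/s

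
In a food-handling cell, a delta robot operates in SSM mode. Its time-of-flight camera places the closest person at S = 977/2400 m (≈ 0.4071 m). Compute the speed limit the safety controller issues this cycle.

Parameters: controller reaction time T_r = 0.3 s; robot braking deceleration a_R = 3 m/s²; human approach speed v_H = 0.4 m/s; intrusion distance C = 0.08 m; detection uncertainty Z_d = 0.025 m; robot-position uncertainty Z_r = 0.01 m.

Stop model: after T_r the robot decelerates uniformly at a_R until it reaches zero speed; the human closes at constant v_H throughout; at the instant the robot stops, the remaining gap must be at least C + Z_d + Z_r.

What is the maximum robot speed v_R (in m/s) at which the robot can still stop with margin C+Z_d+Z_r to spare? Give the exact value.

v_R_max = 7/20 m/s = 0.3500 m/s

collect terms ⇒ (1/6)·v_R² + (13/30)·v_R + (-413/2400) = 0
  disc = (13/30)² − 4·(1/6)·(-413/2400) = 121/400 ; √disc = 11/20
  v_R = (−(13/30) + 11/20) / (2·(1/6)) = 7/20 m/s
check:
braking lasts T_s = (7/20)/3 = 0.1167 s
robot covers v_R·T_r = 0.3500·0.3000 = 0.1050 m before braking
robot under decel: 0.3500²/(2·3.0000) = 0.0204 m
person approaches 0.4000·(0.3000+0.1167) = 0.1667 m
margins: 0.0800+0.0250+0.0100 = 0.1150 m
sum ≈ 0.1050+0.0204+0.1667+0.1150 ≈ 0.4071 m = S ✓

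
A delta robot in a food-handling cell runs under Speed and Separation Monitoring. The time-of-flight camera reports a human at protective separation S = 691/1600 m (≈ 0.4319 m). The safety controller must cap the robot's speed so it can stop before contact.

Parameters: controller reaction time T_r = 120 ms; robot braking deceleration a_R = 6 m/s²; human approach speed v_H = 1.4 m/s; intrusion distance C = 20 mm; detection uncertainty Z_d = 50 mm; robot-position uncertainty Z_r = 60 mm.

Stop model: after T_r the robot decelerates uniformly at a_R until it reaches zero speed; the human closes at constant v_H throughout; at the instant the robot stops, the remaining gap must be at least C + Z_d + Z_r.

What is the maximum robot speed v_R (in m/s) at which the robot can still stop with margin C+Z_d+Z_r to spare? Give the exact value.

quadratic (1/12)·v² + (53/150)·v + (-1071/8000) = 0
  disc = (53/150)² − 4·(1/12)·(-1071/8000) = 61009/360000 ; √disc = 247/600
  v_R = (−(53/150) + 247/600) / (2·(1/12)) = 7/20 m/s
check:
stop time T_s = (7/20)/6 = 0.0583 s
robot in T_r: 0.3500·0.1200 = 0.0420 m
robot under decel: 0.3500²/(2·6.0000) = 0.0102 m
human over T_r+T_s: 1.4000·(0.1200+0.0583) = 0.2497 m
residual clearance needed = 0.0200+0.0500+0.0600 = 0.1300 m
sum ≈ 0.0420+0.0102+0.2497+0.1300 ≈ 0.4319 m = S ✓

v_R_max = 7/20 m/s = 0.3500 m/s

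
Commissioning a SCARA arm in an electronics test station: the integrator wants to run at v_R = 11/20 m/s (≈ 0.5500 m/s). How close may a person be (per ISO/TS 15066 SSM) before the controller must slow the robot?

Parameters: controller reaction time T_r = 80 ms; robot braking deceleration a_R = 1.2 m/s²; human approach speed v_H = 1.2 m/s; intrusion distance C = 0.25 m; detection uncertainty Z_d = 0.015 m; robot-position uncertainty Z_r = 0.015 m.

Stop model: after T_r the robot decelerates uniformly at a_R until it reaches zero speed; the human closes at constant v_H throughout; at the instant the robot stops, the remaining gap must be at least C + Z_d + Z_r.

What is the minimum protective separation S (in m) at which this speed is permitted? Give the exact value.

S_min = 5261/4800 m = 1.0960 m

T_s = v_R/a_R = (11/20)/(6/5) = 0.4583 s
robot covers v_R·T_r = 0.5500·0.0800 = 0.0440 m before braking
braking distance = 0.5500²/(2·1.2000) = 0.1260 m
person approaches 1.2000·(0.0800+0.4583) = 0.6460 m
margins: 0.2500+0.0150+0.0150 = 0.2800 m
S_min ≈ 0.0440+0.1260+0.6460+0.2800  ⇒  S_min = 5261/4800 m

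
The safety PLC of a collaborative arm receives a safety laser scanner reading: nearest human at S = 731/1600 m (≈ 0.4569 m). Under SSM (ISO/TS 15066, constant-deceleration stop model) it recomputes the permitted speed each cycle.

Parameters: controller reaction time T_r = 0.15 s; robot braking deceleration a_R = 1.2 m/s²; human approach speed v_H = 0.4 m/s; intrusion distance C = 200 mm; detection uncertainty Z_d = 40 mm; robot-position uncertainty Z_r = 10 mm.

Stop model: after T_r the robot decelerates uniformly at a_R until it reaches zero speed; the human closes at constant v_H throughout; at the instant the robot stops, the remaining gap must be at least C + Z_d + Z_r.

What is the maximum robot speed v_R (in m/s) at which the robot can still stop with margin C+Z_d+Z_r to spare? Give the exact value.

v_R_max = 1/4 m/s = 0.2500 m/s

quadratic (5/12)·v² + (29/60)·v + (-47/320) = 0
  disc = (29/60)² − 4·(5/12)·(-47/320) = 6889/14400 ; √disc = 83/120
  v_R = (−(29/60) + 83/120) / (2·(5/12)) = 1/4 m/s
check:
T_s = v_R/a_R = (1/4)/(6/5) = 0.2083 s
robot in T_r: 0.2500·0.1500 = 0.0375 m
robot under decel: 0.2500²/(2·1.2000) = 0.0260 m
person approaches 0.4000·(0.1500+0.2083) = 0.1433 m
margins: 0.2000+0.0400+0.0100 = 0.2500 m
sum ≈ 0.0375+0.0260+0.1433+0.2500 ≈ 0.4569 m = S ✓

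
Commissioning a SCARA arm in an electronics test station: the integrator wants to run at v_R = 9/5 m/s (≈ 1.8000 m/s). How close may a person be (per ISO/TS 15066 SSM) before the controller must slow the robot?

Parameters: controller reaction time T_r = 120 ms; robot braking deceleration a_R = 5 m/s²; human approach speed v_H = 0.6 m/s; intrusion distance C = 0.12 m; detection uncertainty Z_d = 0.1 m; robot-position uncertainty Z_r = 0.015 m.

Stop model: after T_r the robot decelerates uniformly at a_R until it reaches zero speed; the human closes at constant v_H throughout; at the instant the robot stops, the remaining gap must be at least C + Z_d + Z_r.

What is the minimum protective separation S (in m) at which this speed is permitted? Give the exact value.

S_min = 1063/1000 m = 1.0630 m

stop time T_s = (9/5)/5 = 0.3600 s
robot in T_r: 1.8000·0.1200 = 0.2160 m
braking distance = 1.8000²/(2·5.0000) = 0.3240 m
person approaches 0.6000·(0.1200+0.3600) = 0.2880 m
margins: 0.1200+0.1000+0.0150 = 0.2350 m
S_min ≈ 0.2160+0.3240+0.2880+0.2350  ⇒  S_min = 1063/1000 m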